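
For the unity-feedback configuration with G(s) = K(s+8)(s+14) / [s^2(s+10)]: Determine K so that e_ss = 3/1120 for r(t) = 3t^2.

Two free integrators in G(s): this is a type 2 system.
K_a = lim_{s→0} s^2·G(s) = K·8·14 / (10) = 11.2·K.
e_ss = 6/K_a = 3/1120 ⇒ K_a = 2240 ⇒ K = 2240/11.2 = 200.

200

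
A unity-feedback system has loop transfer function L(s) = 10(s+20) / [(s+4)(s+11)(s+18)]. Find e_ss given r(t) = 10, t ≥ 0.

System type = 0 (no poles at s=0).
K_p = lim_{s→0} L(s) = 10·20 / (4·11·18) = 25/99.
e_ss = 10/(1 + K_p) = 10/(124/99) = 495/62.

495/62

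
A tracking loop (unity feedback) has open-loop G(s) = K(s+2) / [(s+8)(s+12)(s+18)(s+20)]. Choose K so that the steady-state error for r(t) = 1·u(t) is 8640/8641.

The open loop has no poles at the origin → type 0 system.
K_p = lim_{s→0} G(s) = K·2 / (8·12·18·20) = (1/17280)·K.
e_ss = 1/(1 + K_p) = 8640/8641 ⇒ 1 + (1/17280)·K = 8641/8640 ⇒ K = 2.

2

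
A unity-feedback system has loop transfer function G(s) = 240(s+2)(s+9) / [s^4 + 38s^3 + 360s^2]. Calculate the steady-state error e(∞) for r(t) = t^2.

Lowest-order denominator term is 360s^2, so the open loop has 2 poles at the origin → type 2 system.
K_a = lim_{s→0} s^2·G(s) = 240·2·9 / 360 = 12.
r(t) = t^2 gives R(s) = 2/s^3.
e_ss = 2/K_a = 2/12 = 1/6.

1/6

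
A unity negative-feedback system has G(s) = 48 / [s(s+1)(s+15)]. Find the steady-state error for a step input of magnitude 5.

0

One free integrator in G(s): this is a type 1 system.
K_p = ∞ for a type-1 system; e_ss to a step is zero.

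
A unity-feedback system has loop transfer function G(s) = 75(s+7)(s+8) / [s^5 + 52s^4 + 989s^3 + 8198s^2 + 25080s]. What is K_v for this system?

The denominator has no term below 25080s — 1 pole at s=0, type 1.
K_v = lim_{s→0} s·G(s) = 75·7·8 / 25080 = 35/209.

35/209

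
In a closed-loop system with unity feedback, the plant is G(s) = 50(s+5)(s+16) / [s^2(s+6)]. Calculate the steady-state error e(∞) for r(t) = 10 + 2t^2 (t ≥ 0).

System type = 2 (two poles at s=0). By superposition:
  • 10: tracked with zero error.
  • 2t^2: e_ss = 4/K_a with K_a=2000/3 → 0.006.
Total e_ss = 0.006.

0.006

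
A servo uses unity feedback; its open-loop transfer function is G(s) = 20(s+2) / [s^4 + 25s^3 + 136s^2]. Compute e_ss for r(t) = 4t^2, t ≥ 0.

27.2

Lowest-order denominator term is 136s^2, so the open loop has 2 poles at the origin → type 2 system.
K_a = lim_{s→0} s^2·G(s) = 20·2 / 136 = 5/17.
r(t) = 4t^2 gives R(s) = 8/s^3.
e_ss = 8/K_a = 8/(5/17) = 27.2.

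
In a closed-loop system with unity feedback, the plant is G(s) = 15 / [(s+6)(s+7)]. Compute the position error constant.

System type = 0 (no poles at s=0).
K_p = lim_{s→0} G(s) = 15 / (6·7) = 5/14.

5/14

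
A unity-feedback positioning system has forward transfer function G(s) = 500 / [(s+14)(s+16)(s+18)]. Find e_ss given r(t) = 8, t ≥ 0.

8064/1133

G(s) has no factors of s in the denominator, so the system is type 0.
K_p = lim_{s→0} G(s) = 500 / (14·16·18) = 125/1008.
e_ss = 8/(1 + K_p) = 8/(1133/1008) = 8064/1133.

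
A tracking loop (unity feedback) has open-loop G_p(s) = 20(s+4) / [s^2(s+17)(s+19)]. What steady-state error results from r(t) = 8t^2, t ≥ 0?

64.6

G_p(s) has two factors of s in the denominator, so the system is type 2.
K_a = lim_{s→0} s^2·G_p(s) = 20·4 / (17·19) = 80/323.
r(t) = 8t^2 gives R(s) = 16/s^3.
e_ss = 16/K_a = 16/(80/323) = 64.6.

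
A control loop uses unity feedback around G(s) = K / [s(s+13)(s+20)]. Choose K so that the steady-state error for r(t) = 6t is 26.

60

G(s) has one factor of s in the denominator, so the system is type 1.
K_v = lim_{s→0} s·G(s) = K / (13·20) = (1/260)·K.
e_ss = 6/K_v = 26 ⇒ K_v = 3/13 ⇒ K = (3/13)/(1/260) = 60.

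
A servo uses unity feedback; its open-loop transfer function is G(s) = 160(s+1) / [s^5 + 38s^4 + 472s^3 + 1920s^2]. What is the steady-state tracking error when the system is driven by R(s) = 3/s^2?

0

Factoring s^2 from the denominator leaves a polynomial with constant term 1920, so the system is type 2.
K_v = ∞ for a type-2 system; e_ss to a ramp is zero.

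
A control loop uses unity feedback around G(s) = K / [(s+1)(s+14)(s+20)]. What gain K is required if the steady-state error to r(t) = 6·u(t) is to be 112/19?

The open loop has no poles at the origin → type 0 system.
K_p = lim_{s→0} G(s) = K / (1·14·20) = (1/280)·K.
e_ss = 6/(1 + K_p) = 112/19 ⇒ 1 + (1/280)·K = 57/56 ⇒ K = 5.

5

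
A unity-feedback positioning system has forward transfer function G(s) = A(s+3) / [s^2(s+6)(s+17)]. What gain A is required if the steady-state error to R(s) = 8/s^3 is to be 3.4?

G(s) has two factors of s in the denominator, so the system is type 2.
K_a = lim_{s→0} s^2·G(s) = A·3 / (6·17) = (1/34)·A.
e_ss = 8/K_a = 3.4 ⇒ K_a = 40/17 ⇒ A = (40/17)/(1/34) = 80.

80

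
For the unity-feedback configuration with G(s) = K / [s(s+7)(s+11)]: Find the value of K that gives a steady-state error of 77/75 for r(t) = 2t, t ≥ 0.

150

One free integrator in G(s): this is a type 1 system.
K_v = lim_{s→0} s·G(s) = K / (7·11) = (1/77)·K.
e_ss = 2/K_v = 77/75 ⇒ K_v = 150/77 ⇒ K = (150/77)/(1/77) = 150.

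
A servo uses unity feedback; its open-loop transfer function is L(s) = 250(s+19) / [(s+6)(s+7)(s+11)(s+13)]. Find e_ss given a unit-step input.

3003/5378

System type = 0 (no poles at s=0).
K_p = lim_{s→0} L(s) = 250·19 / (6·7·11·13) = 2375/3003.
e_ss = 1/(1 + K_p) = 1/(5378/3003) = 3003/5378.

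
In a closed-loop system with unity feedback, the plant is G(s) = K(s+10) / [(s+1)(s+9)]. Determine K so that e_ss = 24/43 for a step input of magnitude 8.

12

G(s) has no factors of s in the denominator, so the system is type 0.
K_p = lim_{s→0} G(s) = K·10 / (1·9) = (10/9)·K.
e_ss = 8/(1 + K_p) = 24/43 ⇒ 1 + (10/9)·K = 43/3 ⇒ K = 12.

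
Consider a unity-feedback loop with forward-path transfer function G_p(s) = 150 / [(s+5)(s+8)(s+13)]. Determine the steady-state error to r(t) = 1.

52/67

The open loop has no poles at the origin → type 0 system.
K_p = lim_{s→0} G_p(s) = 150 / (5·8·13) = 15/52.
e_ss = 1/(1 + K_p) = 1/(67/52) = 52/67.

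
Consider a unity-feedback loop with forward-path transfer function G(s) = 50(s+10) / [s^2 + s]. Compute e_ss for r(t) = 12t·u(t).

0.024

Factoring s from the denominator leaves a polynomial with constant term 1, so the system is type 1.
K_v = lim_{s→0} s·G(s) = 50·10 / 1 = 500.
e_ss = 12/K_v = 12/500 = 0.024.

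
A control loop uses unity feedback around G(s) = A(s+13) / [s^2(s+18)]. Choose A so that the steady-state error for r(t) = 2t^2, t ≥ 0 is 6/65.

Two free integrators in G(s): this is a type 2 system.
K_a = lim_{s→0} s^2·G(s) = A·13 / (18) = (13/18)·A.
e_ss = 4/K_a = 6/65 ⇒ K_a = 130/3 ⇒ A = (130/3)/(13/18) = 60.

60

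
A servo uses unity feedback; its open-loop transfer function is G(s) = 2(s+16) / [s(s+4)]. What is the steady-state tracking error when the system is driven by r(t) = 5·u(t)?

0

The open loop has one pole at the origin → type 1 system.
K_p = ∞ for a type-1 system; e_ss to a step is zero.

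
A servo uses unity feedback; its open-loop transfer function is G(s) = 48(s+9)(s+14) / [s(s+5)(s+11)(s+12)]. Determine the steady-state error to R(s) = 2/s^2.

55/252

The open loop has one pole at the origin → type 1 system.
K_v = lim_{s→0} s·G(s) = 48·9·14 / (5·11·12) = 504/55.
e_ss = 2/K_v = 2/(504/55) = 55/252.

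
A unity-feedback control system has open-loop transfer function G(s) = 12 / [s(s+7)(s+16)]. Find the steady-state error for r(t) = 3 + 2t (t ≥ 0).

The open loop has one pole at the origin → type 1 system. Treating each term separately:
  • 3: tracked with zero error.
  • 2t: e_ss = 2/K_v with K_v=3/28 → 56/3.
Total e_ss = 56/3.

56/3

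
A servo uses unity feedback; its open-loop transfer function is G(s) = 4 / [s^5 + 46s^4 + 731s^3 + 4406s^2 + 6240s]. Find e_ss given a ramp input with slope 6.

The denominator has no term below 6240s — 1 pole at s=0, type 1.
K_v = lim_{s→0} s·G(s) = 4 / 6240 = 1/1560.
e_ss = 6/K_v = 6/(1/1560) = 9360.

9360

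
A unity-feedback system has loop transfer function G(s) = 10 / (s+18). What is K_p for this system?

5/9

No free integrators in G(s): this is a type 0 system.
K_p = lim_{s→0} G(s) = 10 / (18) = 5/9.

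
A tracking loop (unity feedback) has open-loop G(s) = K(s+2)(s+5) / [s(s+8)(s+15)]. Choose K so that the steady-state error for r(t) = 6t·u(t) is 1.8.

One free integrator in G(s): this is a type 1 system.
K_v = lim_{s→0} s·G(s) = K·2·5 / (8·15) = (1/12)·K.
e_ss = 6/K_v = 1.8 ⇒ K_v = 10/3 ⇒ K = (10/3)/(1/12) = 40.

40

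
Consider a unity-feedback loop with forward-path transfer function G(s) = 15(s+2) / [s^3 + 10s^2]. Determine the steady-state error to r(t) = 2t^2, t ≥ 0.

4/3

Factoring s^2 from the denominator leaves a polynomial with constant term 10, so the system is type 2.
K_a = lim_{s→0} s^2·G(s) = 15·2 / 10 = 3.
r(t) = 2t^2 gives R(s) = 4/s^3.
e_ss = 4/K_a = 4/3.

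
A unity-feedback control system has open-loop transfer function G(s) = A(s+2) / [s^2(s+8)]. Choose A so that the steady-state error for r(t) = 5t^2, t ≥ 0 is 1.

40

G(s) has two factors of s in the denominator, so the system is type 2.
K_a = lim_{s→0} s^2·G(s) = A·2 / (8) = 0.25·A.
e_ss = 10/K_a = 1 ⇒ K_a = 10 ⇒ A = 10/0.25 = 40.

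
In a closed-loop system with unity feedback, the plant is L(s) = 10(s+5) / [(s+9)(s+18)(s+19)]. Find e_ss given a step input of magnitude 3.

No free integrators in L(s): this is a type 0 system.
K_p = lim_{s→0} L(s) = 10·5 / (9·18·19) = 25/1539.
e_ss = 3/(1 + K_p) = 3/(1564/1539) = 4617/1564.

4617/1564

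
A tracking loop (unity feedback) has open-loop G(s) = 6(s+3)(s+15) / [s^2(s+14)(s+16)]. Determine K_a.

135/112

G(s) has two factors of s in the denominator, so the system is type 2.
K_a = lim_{s→0} s^2·G(s) = 6·3·15 / (14·16) = 135/112.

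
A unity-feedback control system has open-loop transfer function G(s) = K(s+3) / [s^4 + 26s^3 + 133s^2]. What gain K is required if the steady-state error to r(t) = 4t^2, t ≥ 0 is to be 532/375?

Lowest-order denominator term is 133s^2, so the open loop has 2 poles at the origin → type 2 system.
K_a = lim_{s→0} s^2·G(s) = K·3 / 133 = (3/133)·K.
e_ss = 8/K_a = 532/375 ⇒ K_a = 750/133 ⇒ K = (750/133)/(3/133) = 250.

250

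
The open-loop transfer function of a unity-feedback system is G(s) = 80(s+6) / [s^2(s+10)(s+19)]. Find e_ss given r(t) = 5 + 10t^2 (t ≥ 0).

95/12

System type = 2 (two poles at s=0). By superposition:
  • 5: tracked with zero error.
  • 10t^2: e_ss = 20/K_a with K_a=48/19 → 95/12.
Total e_ss = 95/12.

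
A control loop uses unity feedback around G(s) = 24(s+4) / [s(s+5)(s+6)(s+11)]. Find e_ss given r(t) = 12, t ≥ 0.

0

System type = 1 (one pole at s=0).
A type-1 system has K_p = ∞, so it tracks a step input with zero steady-state error.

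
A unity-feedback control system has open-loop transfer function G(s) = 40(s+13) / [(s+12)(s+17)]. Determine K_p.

System type = 0 (no poles at s=0).
K_p = lim_{s→0} G(s) = 40·13 / (12·17) = 130/51.

130/51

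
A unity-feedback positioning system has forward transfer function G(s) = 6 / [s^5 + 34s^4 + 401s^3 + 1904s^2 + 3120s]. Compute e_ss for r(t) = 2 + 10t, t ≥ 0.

Factoring s from the denominator leaves a polynomial with constant term 3120, so the system is type 1. Taking each input component in turn:
  • 2: tracked with zero error.
  • 10t: e_ss = 10/K_v with K_v=1/520 → 5200.
Total e_ss = 5200.

5200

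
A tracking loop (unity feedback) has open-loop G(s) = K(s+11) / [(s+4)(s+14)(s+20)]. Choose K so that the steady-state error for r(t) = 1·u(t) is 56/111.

System type = 0 (no poles at s=0).
K_p = lim_{s→0} G(s) = K·11 / (4·14·20) = (11/1120)·K.
e_ss = 1/(1 + K_p) = 56/111 ⇒ 1 + (11/1120)·K = 111/56 ⇒ K = 100.

100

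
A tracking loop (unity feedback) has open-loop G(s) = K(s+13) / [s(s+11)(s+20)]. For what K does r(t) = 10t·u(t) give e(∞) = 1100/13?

2

G(s) has one factor of s in the denominator, so the system is type 1.
K_v = lim_{s→0} s·G(s) = K·13 / (11·20) = (13/220)·K.
e_ss = 10/K_v = 1100/13 ⇒ K_v = 13/110 ⇒ K = (13/110)/(13/220) = 2.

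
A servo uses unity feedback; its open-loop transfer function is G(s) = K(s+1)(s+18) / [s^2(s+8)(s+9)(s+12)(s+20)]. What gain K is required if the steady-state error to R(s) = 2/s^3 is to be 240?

System type = 2 (two poles at s=0).
K_a = lim_{s→0} s^2·G(s) = K·1·18 / (8·9·12·20) = (1/960)·K.
e_ss = 2/K_a = 240 ⇒ K_a = 1/120 ⇒ K = (1/120)/(1/960) = 8.

8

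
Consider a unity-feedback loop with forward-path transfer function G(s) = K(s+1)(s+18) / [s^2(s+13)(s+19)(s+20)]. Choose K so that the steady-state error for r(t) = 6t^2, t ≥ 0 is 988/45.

The open loop has two poles at the origin → type 2 system.
K_a = lim_{s→0} s^2·G(s) = K·1·18 / (13·19·20) = (9/2470)·K.
e_ss = 12/K_a = 988/45 ⇒ K_a = 135/247 ⇒ K = (135/247)/(9/2470) = 150.

150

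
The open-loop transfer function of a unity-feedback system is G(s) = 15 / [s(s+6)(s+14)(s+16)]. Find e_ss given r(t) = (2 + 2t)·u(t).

System type = 1 (one pole at s=0). Taking each input component in turn:
  • 2: tracked with zero error.
  • 2t: e_ss = 2/K_v with K_v=5/448 → 179.2.
Total e_ss = 179.2.

179.2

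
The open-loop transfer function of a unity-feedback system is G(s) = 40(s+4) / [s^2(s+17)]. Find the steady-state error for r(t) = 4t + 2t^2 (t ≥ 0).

System type = 2 (two poles at s=0). Taking each input component in turn:
  • 4t: tracked with zero error.
  • 2t^2: e_ss = 4/K_a with K_a=160/17 → 0.425.
Total e_ss = 0.425.

0.425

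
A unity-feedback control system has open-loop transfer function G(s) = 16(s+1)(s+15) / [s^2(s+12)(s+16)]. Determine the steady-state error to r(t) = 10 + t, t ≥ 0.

0

Two free integrators in G(s): this is a type 2 system. Treating each term separately:
  • 10: tracked with zero error.
  • t: tracked with zero error.
Total e_ss = 0.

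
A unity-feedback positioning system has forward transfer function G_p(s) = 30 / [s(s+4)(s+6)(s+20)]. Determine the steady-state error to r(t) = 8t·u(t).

G_p(s) has one factor of s in the denominator, so the system is type 1.
K_v = lim_{s→0} s·G_p(s) = 30 / (4·6·20) = 0.0625.
e_ss = 8/K_v = 8/0.0625 = 128.

128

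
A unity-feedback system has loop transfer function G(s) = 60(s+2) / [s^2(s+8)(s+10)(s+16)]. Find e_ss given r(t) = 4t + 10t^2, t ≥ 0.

640/3

G(s) has two factors of s in the denominator, so the system is type 2. Treating each term separately:
  • 4t: tracked with zero error.
  • 10t^2: e_ss = 20/K_a with K_a=3/32 → 640/3.
Total e_ss = 640/3.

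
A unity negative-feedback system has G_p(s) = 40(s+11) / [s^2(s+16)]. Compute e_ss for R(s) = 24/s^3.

G_p(s) has two factors of s in the denominator, so the system is type 2.
K_a = lim_{s→0} s^2·G_p(s) = 40·11 / (16) = 27.5.
r(t) = 12t^2 gives R(s) = 24/s^3.
e_ss = 24/K_a = 24/27.5 = 48/55.

48/55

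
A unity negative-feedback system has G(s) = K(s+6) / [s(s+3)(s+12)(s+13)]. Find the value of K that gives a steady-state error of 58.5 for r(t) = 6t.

8

System type = 1 (one pole at s=0).
K_v = lim_{s→0} s·G(s) = K·6 / (3·12·13) = (1/78)·K.
e_ss = 6/K_v = 58.5 ⇒ K_v = 4/39 ⇒ K = (4/39)/(1/78) = 8.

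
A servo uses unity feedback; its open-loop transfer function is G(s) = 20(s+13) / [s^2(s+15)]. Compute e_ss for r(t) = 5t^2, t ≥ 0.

15/26

System type = 2 (two poles at s=0).
K_a = lim_{s→0} s^2·G(s) = 20·13 / (15) = 52/3.
r(t) = 5t^2 gives R(s) = 10/s^3.
e_ss = 10/K_a = 10/(52/3) = 15/26.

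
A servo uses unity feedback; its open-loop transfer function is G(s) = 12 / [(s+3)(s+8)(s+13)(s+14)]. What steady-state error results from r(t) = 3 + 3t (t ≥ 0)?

infinity

System type = 0 (no poles at s=0). Treating each term separately:
  • 3: e_ss = 3/(1+K_p) with K_p=1/364 → 1092/365.
  • 3t: a type-0 system cannot track it, e_ss → ∞.
The unbounded component dominates.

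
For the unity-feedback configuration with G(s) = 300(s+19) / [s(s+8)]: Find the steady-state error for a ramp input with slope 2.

4/1425

System type = 1 (one pole at s=0).
K_v = lim_{s→0} s·G(s) = 300·19 / (8) = 712.5.
e_ss = 2/K_v = 2/712.5 = 4/1425.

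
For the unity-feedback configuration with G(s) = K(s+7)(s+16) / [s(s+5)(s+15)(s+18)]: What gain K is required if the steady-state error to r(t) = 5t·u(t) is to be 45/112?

150

One free integrator in G(s): this is a type 1 system.
K_v = lim_{s→0} s·G(s) = K·7·16 / (5·15·18) = (56/675)·K.
e_ss = 5/K_v = 45/112 ⇒ K_v = 112/9 ⇒ K = (112/9)/(56/675) = 150.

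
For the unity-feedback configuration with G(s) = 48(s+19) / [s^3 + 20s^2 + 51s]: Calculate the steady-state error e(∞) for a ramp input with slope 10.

Lowest-order denominator term is 51s, so the open loop has 1 pole at the origin → type 1 system.
K_v = lim_{s→0} s·G(s) = 48·19 / 51 = 304/17.
e_ss = 10/K_v = 10/(304/17) = 85/152.

85/152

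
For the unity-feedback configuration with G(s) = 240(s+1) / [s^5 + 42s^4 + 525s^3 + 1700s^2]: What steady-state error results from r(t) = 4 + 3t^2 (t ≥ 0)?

42.5

The denominator has no term below 1700s^2 — 2 poles at s=0, type 2. Taking each input component in turn:
  • 4: tracked with zero error.
  • 3t^2: e_ss = 6/K_a with K_a=12/85 → 42.5.
Total e_ss = 42.5.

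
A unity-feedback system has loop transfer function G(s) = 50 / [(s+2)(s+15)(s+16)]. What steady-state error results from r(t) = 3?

144/53

G(s) has no factors of s in the denominator, so the system is type 0.
K_p = lim_{s→0} G(s) = 50 / (2·15·16) = 5/48.
e_ss = 3/(1 + K_p) = 3/(53/48) = 144/53.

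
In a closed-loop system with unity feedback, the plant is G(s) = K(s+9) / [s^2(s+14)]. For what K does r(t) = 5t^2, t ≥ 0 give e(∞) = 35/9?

Two free integrators in G(s): this is a type 2 system.
K_a = lim_{s→0} s^2·G(s) = K·9 / (14) = (9/14)·K.
e_ss = 10/K_a = 35/9 ⇒ K_a = 18/7 ⇒ K = (18/7)/(9/14) = 4.

4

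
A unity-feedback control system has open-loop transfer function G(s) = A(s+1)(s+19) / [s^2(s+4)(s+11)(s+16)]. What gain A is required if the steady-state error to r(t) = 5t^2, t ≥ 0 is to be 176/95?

Two free integrators in G(s): this is a type 2 system.
K_a = lim_{s→0} s^2·G(s) = A·1·19 / (4·11·16) = (19/704)·A.
e_ss = 10/K_a = 176/95 ⇒ K_a = 475/88 ⇒ A = (475/88)/(19/704) = 200.

200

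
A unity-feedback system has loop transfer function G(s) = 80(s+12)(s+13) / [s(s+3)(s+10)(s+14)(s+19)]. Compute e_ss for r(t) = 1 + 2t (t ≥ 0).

133/104

System type = 1 (one pole at s=0). Treating each term separately:
  • 1: tracked with zero error.
  • 2t: e_ss = 2/K_v with K_v=208/133 → 133/104.
Total e_ss = 133/104.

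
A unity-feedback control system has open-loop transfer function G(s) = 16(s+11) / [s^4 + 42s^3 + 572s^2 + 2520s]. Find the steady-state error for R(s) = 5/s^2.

1575/22

Factoring s from the denominator leaves a polynomial with constant term 2520, so the system is type 1.
K_v = lim_{s→0} s·G(s) = 16·11 / 2520 = 22/315.
e_ss = 5/K_v = 5/(22/315) = 1575/22.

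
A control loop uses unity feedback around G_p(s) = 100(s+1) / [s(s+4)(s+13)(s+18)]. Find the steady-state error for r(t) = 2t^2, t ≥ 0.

infinity

G_p(s) has one factor of s in the denominator, so the system is type 1.
For a type-1 system K_a = 0, so e_ss to a parabolic input is unbounded.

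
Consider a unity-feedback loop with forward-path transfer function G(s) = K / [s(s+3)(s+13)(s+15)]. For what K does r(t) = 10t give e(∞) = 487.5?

One free integrator in G(s): this is a type 1 system.
K_v = lim_{s→0} s·G(s) = K / (3·13·15) = (1/585)·K.
e_ss = 10/K_v = 487.5 ⇒ K_v = 4/195 ⇒ K = (4/195)/(1/585) = 12.

12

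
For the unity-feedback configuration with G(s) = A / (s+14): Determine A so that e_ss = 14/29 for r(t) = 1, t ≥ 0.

15

No free integrators in G(s): this is a type 0 system.
K_p = lim_{s→0} G(s) = A / (14) = (1/14)·A.
e_ss = 1/(1 + K_p) = 14/29 ⇒ 1 + (1/14)·A = 29/14 ⇒ A = 15.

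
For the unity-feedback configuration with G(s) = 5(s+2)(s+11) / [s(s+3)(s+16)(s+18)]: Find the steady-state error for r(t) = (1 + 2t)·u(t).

One free integrator in G(s): this is a type 1 system. Taking each input component in turn:
  • 1: tracked with zero error.
  • 2t: e_ss = 2/K_v with K_v=55/432 → 864/55.
Total e_ss = 864/55.

864/55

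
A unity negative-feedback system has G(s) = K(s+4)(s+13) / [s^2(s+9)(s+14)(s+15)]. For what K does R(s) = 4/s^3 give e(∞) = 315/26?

The open loop has two poles at the origin → type 2 system.
K_a = lim_{s→0} s^2·G(s) = K·4·13 / (9·14·15) = (26/945)·K.
e_ss = 4/K_a = 315/26 ⇒ K_a = 104/315 ⇒ K = (104/315)/(26/945) = 12.

12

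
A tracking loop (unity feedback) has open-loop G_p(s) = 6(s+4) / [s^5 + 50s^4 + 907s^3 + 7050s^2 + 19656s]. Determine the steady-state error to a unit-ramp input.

819

Lowest-order denominator term is 19656s, so the open loop has 1 pole at the origin → type 1 system.
K_v = lim_{s→0} s·G_p(s) = 6·4 / 19656 = 1/819.
e_ss = 1/K_v = 1/(1/819) = 819.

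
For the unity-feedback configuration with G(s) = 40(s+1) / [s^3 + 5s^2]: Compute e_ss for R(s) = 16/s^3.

The denominator has no term below 5s^2 — 2 poles at s=0, type 2.
K_a = lim_{s→0} s^2·G(s) = 40·1 / 5 = 8.
r(t) = 8t^2 gives R(s) = 16/s^3.
e_ss = 16/K_a = 16/8 = 2.

2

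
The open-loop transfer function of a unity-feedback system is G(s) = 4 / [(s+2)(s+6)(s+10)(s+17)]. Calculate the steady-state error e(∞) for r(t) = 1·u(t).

510/511

G(s) has no factors of s in the denominator, so the system is type 0.
K_p = lim_{s→0} G(s) = 4 / (2·6·10·17) = 1/510.
e_ss = 1/(1 + K_p) = 1/(511/510) = 510/511.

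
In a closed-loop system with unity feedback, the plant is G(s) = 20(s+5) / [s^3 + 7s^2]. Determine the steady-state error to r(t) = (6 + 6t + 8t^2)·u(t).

1.12

Lowest-order denominator term is 7s^2, so the open loop has 2 poles at the origin → type 2 system. Treating each term separately:
  • 6: tracked with zero error.
  • 6t: tracked with zero error.
  • 8t^2: e_ss = 16/K_a with K_a=100/7 → 1.12.
Total e_ss = 1.12.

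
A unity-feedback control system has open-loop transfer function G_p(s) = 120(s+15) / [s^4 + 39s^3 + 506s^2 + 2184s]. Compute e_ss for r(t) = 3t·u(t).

Factoring s from the denominator leaves a polynomial with constant term 2184, so the system is type 1.
K_v = lim_{s→0} s·G_p(s) = 120·15 / 2184 = 75/91.
e_ss = 3/K_v = 3/(75/91) = 3.64.

3.64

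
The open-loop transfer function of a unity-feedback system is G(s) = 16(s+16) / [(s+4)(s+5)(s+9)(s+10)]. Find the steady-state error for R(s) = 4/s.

900/257

No free integrators in G(s): this is a type 0 system.
K_p = lim_{s→0} G(s) = 16·16 / (4·5·9·10) = 32/225.
e_ss = 4/(1 + K_p) = 4/(257/225) = 900/257.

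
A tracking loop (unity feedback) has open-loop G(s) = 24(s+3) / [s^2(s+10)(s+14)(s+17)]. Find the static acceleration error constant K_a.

Two free integrators in G(s): this is a type 2 system.
K_a = lim_{s→0} s^2·G(s) = 24·3 / (10·14·17) = 18/595.

18/595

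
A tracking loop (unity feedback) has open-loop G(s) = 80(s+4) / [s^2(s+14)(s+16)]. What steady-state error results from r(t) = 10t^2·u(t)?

14

System type = 2 (two poles at s=0).
K_a = lim_{s→0} s^2·G(s) = 80·4 / (14·16) = 10/7.
r(t) = 10t^2 gives R(s) = 20/s^3.
e_ss = 20/K_a = 20/(10/7) = 14.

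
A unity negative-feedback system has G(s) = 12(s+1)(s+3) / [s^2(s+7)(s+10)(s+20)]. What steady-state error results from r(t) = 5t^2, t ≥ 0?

The open loop has two poles at the origin → type 2 system.
K_a = lim_{s→0} s^2·G(s) = 12·1·3 / (7·10·20) = 9/350.
r(t) = 5t^2 gives R(s) = 10/s^3.
e_ss = 10/K_a = 10/(9/350) = 3500/9.

3500/9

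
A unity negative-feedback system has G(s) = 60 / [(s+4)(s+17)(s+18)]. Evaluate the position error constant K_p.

5/102

No free integrators in G(s): this is a type 0 system.
K_p = lim_{s→0} G(s) = 60 / (4·17·18) = 5/102.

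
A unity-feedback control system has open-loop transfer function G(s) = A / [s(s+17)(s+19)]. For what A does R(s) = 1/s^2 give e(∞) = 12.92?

25

The open loop has one pole at the origin → type 1 system.
K_v = lim_{s→0} s·G(s) = A / (17·19) = (1/323)·A.
e_ss = 1/K_v = 12.92 ⇒ K_v = 25/323 ⇒ A = (25/323)/(1/323) = 25.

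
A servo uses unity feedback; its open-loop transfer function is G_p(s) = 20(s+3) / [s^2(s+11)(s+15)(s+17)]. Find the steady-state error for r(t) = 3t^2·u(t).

280.5

System type = 2 (two poles at s=0).
K_a = lim_{s→0} s^2·G_p(s) = 20·3 / (11·15·17) = 4/187.
r(t) = 3t^2 gives R(s) = 6/s^3.
e_ss = 6/K_a = 6/(4/187) = 280.5.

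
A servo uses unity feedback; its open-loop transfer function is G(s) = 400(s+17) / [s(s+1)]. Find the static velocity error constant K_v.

System type = 1 (one pole at s=0).
K_v = lim_{s→0} s·G(s) = 400·17 / (1) = 6800.

6800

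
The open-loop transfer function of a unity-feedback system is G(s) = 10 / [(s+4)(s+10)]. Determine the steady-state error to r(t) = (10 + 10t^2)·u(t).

System type = 0 (no poles at s=0). By superposition:
  • 10: e_ss = 10/(1+K_p) with K_p=0.25 → 8.
  • 10t^2: a type-0 system cannot track it, e_ss → ∞.
The unbounded component dominates.

infinity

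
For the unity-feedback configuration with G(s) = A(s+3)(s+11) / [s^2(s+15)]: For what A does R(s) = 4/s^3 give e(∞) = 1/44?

80

G(s) has two factors of s in the denominator, so the system is type 2.
K_a = lim_{s→0} s^2·G(s) = A·3·11 / (15) = 2.2·A.
e_ss = 4/K_a = 1/44 ⇒ K_a = 176 ⇒ A = 176/2.2 = 80.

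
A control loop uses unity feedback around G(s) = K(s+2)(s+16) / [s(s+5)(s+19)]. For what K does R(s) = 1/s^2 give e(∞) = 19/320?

50

System type = 1 (one pole at s=0).
K_v = lim_{s→0} s·G(s) = K·2·16 / (5·19) = (32/95)·K.
e_ss = 1/K_v = 19/320 ⇒ K_v = 320/19 ⇒ K = (320/19)/(32/95) = 50.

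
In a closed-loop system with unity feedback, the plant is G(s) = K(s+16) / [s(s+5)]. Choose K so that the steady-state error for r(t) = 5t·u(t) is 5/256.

80

One free integrator in G(s): this is a type 1 system.
K_v = lim_{s→0} s·G(s) = K·16 / (5) = 3.2·K.
e_ss = 5/K_v = 5/256 ⇒ K_v = 256 ⇒ K = 256/3.2 = 80.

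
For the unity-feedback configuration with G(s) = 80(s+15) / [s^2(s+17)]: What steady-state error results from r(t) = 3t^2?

0.085

Two free integrators in G(s): this is a type 2 system.
K_a = lim_{s→0} s^2·G(s) = 80·15 / (17) = 1200/17.
r(t) = 3t^2 gives R(s) = 6/s^3.
e_ss = 6/K_a = 6/(1200/17) = 0.085.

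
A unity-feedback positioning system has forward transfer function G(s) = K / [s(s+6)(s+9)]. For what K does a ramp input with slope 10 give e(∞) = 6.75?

G(s) has one factor of s in the denominator, so the system is type 1.
K_v = lim_{s→0} s·G(s) = K / (6·9) = (1/54)·K.
e_ss = 10/K_v = 6.75 ⇒ K_v = 40/27 ⇒ K = (40/27)/(1/54) = 80.

80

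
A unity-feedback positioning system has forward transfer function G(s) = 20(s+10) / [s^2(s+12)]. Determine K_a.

G(s) has two factors of s in the denominator, so the system is type 2.
K_a = lim_{s→0} s^2·G(s) = 20·10 / (12) = 50/3.

50/3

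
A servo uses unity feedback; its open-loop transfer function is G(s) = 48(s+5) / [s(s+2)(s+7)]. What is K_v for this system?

One free integrator in G(s): this is a type 1 system.
K_v = lim_{s→0} s·G(s) = 48·5 / (2·7) = 120/7.

120/7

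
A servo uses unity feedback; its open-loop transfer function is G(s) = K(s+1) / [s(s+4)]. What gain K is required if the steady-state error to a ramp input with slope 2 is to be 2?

System type = 1 (one pole at s=0).
K_v = lim_{s→0} s·G(s) = K·1 / (4) = 0.25·K.
e_ss = 2/K_v = 2 ⇒ K_v = 1 ⇒ K = 1/0.25 = 4.

4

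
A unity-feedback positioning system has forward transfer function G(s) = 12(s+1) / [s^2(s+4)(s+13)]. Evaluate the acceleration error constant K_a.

3/13

System type = 2 (two poles at s=0).
K_a = lim_{s→0} s^2·G(s) = 12·1 / (4·13) = 3/13.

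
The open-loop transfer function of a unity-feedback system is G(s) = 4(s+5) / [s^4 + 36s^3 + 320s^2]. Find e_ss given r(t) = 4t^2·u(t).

128

Factoring s^2 from the denominator leaves a polynomial with constant term 320, so the system is type 2.
K_a = lim_{s→0} s^2·G(s) = 4·5 / 320 = 0.0625.
r(t) = 4t^2 gives R(s) = 8/s^3.
e_ss = 8/K_a = 8/0.0625 = 128.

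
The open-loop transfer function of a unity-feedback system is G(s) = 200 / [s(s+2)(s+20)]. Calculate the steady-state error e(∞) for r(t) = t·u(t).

0.2

G(s) has one factor of s in the denominator, so the system is type 1.
K_v = lim_{s→0} s·G(s) = 200 / (2·20) = 5.
e_ss = 1/K_v = 1/5 = 0.2.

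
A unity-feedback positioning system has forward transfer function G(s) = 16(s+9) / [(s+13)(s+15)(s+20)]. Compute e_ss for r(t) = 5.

System type = 0 (no poles at s=0).
K_p = lim_{s→0} G(s) = 16·9 / (13·15·20) = 12/325.
e_ss = 5/(1 + K_p) = 5/(337/325) = 1625/337.

1625/337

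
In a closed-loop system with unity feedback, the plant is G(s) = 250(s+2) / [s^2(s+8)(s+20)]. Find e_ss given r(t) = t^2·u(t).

Two free integrators in G(s): this is a type 2 system.
K_a = lim_{s→0} s^2·G(s) = 250·2 / (8·20) = 3.125.
r(t) = t^2 gives R(s) = 2/s^3.
e_ss = 2/K_a = 2/3.125 = 0.64.

0.64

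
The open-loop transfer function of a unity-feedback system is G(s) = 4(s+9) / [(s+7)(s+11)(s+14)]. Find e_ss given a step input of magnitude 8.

4312/557

No free integrators in G(s): this is a type 0 system.
K_p = lim_{s→0} G(s) = 4·9 / (7·11·14) = 18/539.
e_ss = 8/(1 + K_p) = 8/(557/539) = 4312/557.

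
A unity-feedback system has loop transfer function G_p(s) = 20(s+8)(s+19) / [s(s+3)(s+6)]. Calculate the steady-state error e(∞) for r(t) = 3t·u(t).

27/1520

The open loop has one pole at the origin → type 1 system.
K_v = lim_{s→0} s·G_p(s) = 20·8·19 / (3·6) = 1520/9.
e_ss = 3/K_v = 3/(1520/9) = 27/1520.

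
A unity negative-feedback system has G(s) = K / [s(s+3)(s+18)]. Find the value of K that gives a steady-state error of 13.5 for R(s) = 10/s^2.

G(s) has one factor of s in the denominator, so the system is type 1.
K_v = lim_{s→0} s·G(s) = K / (3·18) = (1/54)·K.
e_ss = 10/K_v = 13.5 ⇒ K_v = 20/27 ⇒ K = (20/27)/(1/54) = 40.

40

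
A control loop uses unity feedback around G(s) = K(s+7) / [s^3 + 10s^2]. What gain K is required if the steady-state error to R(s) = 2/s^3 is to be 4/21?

Lowest-order denominator term is 10s^2, so the open loop has 2 poles at the origin → type 2 system.
K_a = lim_{s→0} s^2·G(s) = K·7 / 10 = 0.7·K.
e_ss = 2/K_a = 4/21 ⇒ K_a = 10.5 ⇒ K = 10.5/0.7 = 15.

15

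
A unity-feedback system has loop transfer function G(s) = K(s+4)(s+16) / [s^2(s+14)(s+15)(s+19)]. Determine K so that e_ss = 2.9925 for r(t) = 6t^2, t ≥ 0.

Two free integrators in G(s): this is a type 2 system.
K_a = lim_{s→0} s^2·G(s) = K·4·16 / (14·15·19) = (32/1995)·K.
e_ss = 12/K_a = 2.9925 ⇒ K_a = 1600/399 ⇒ K = (1600/399)/(32/1995) = 250.

250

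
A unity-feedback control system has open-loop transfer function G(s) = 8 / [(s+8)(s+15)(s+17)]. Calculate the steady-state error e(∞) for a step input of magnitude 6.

The open loop has no poles at the origin → type 0 system.
K_p = lim_{s→0} G(s) = 8 / (8·15·17) = 1/255.
e_ss = 6/(1 + K_p) = 6/(256/255) = 765/128.

765/128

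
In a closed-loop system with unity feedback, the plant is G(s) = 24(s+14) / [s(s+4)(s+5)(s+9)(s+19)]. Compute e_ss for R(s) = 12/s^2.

System type = 1 (one pole at s=0).
K_v = lim_{s→0} s·G(s) = 24·14 / (4·5·9·19) = 28/285.
e_ss = 12/K_v = 12/(28/285) = 855/7.

855/7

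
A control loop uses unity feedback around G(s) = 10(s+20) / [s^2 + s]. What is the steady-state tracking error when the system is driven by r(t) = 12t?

0.06

The denominator has no term below s — 1 pole at s=0, type 1.
K_v = lim_{s→0} s·G(s) = 10·20 / 1 = 200.
e_ss = 12/K_v = 12/200 = 0.06.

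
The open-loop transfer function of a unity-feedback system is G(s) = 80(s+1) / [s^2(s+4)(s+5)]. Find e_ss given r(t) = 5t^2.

The open loop has two poles at the origin → type 2 system.
K_a = lim_{s→0} s^2·G(s) = 80·1 / (4·5) = 4.
r(t) = 5t^2 gives R(s) = 10/s^3.
e_ss = 10/K_a = 10/4 = 2.5.

2.5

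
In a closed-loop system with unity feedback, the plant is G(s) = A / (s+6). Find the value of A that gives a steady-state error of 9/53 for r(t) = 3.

System type = 0 (no poles at s=0).
K_p = lim_{s→0} G(s) = A / (6) = (1/6)·A.
e_ss = 3/(1 + K_p) = 9/53 ⇒ 1 + (1/6)·A = 53/3 ⇒ A = 100.

100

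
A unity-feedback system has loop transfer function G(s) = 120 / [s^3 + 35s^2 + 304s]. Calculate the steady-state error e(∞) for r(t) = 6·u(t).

The denominator has no term below 304s — 1 pole at s=0, type 1.
K_p = ∞ for a type-1 system; e_ss to a step is zero.

0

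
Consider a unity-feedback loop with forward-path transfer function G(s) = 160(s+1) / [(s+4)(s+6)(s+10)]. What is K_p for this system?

2/3

G(s) has no factors of s in the denominator, so the system is type 0.
K_p = lim_{s→0} G(s) = 160·1 / (4·6·10) = 2/3.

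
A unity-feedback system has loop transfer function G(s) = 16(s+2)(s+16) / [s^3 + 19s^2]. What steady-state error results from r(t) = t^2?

19/256

The denominator has no term below 19s^2 — 2 poles at s=0, type 2.
K_a = lim_{s→0} s^2·G(s) = 16·2·16 / 19 = 512/19.
r(t) = t^2 gives R(s) = 2/s^3.
e_ss = 2/K_a = 2/(512/19) = 19/256.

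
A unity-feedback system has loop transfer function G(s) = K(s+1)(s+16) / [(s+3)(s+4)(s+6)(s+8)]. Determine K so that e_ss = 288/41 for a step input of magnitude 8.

5

G(s) has no factors of s in the denominator, so the system is type 0.
K_p = lim_{s→0} G(s) = K·1·16 / (3·4·6·8) = (1/36)·K.
e_ss = 8/(1 + K_p) = 288/41 ⇒ 1 + (1/36)·K = 41/36 ⇒ K = 5.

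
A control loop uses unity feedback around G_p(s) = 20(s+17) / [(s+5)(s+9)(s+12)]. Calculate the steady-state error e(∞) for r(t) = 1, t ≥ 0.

System type = 0 (no poles at s=0).
K_p = lim_{s→0} G_p(s) = 20·17 / (5·9·12) = 17/27.
e_ss = 1/(1 + K_p) = 1/(44/27) = 27/44.

27/44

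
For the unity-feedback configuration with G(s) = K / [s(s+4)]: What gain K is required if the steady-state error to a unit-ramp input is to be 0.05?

G(s) has one factor of s in the denominator, so the system is type 1.
K_v = lim_{s→0} s·G(s) = K / (4) = 0.25·K.
e_ss = 1/K_v = 0.05 ⇒ K_v = 20 ⇒ K = 20/0.25 = 80.

80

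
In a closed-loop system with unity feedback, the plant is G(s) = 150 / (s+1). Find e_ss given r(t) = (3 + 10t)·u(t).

System type = 0 (no poles at s=0). Treating each term separately:
  • 3: e_ss = 3/(1+K_p) with K_p=150 → 3/151.
  • 10t: a type-0 system cannot track it, e_ss → ∞.
The unbounded component dominates.

infinity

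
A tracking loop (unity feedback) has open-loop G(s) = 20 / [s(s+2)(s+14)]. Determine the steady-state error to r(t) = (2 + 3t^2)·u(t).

infinity

G(s) has one factor of s in the denominator, so the system is type 1. By superposition:
  • 2: tracked with zero error.
  • 3t^2: a type-1 system cannot track it, e_ss → ∞.
The unbounded component dominates.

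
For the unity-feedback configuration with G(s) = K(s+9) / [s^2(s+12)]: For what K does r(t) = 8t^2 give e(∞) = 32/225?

150

The open loop has two poles at the origin → type 2 system.
K_a = lim_{s→0} s^2·G(s) = K·9 / (12) = 0.75·K.
e_ss = 16/K_a = 32/225 ⇒ K_a = 112.5 ⇒ K = 112.5/0.75 = 150.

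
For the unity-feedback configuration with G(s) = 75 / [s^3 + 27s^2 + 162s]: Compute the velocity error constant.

25/54

Factoring s from the denominator leaves a polynomial with constant term 162, so the system is type 1.
K_v = lim_{s→0} s·G(s) = 75 / 162 = 25/54.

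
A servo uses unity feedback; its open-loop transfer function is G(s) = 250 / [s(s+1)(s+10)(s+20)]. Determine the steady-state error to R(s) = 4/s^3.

infinity

One free integrator in G(s): this is a type 1 system.
For a type-1 system K_a = 0, so e_ss to a parabolic input is unbounded.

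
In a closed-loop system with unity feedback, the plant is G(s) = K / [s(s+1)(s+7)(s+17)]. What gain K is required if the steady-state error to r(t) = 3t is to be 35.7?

G(s) has one factor of s in the denominator, so the system is type 1.
K_v = lim_{s→0} s·G(s) = K / (1·7·17) = (1/119)·K.
e_ss = 3/K_v = 35.7 ⇒ K_v = 10/119 ⇒ K = (10/119)/(1/119) = 10.

10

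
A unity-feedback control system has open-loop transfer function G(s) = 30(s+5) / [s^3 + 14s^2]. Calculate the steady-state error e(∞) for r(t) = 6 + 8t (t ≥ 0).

The denominator has no term below 14s^2 — 2 poles at s=0, type 2. By superposition:
  • 6: tracked with zero error.
  • 8t: tracked with zero error.
Total e_ss = 0.

0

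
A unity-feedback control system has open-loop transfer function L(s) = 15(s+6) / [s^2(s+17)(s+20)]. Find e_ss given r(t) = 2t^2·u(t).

136/9

L(s) has two factors of s in the denominator, so the system is type 2.
K_a = lim_{s→0} s^2·L(s) = 15·6 / (17·20) = 9/34.
r(t) = 2t^2 gives R(s) = 4/s^3.
e_ss = 4/K_a = 4/(9/34) = 136/9.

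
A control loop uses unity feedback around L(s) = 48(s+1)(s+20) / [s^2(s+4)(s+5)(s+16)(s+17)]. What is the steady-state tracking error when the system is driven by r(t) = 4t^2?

Two free integrators in L(s): this is a type 2 system.
K_a = lim_{s→0} s^2·L(s) = 48·1·20 / (4·5·16·17) = 3/17.
r(t) = 4t^2 gives R(s) = 8/s^3.
e_ss = 8/K_a = 8/(3/17) = 136/3.

136/3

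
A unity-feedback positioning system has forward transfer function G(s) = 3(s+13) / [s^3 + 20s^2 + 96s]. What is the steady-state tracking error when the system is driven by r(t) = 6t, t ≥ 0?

192/13

Lowest-order denominator term is 96s, so the open loop has 1 pole at the origin → type 1 system.
K_v = lim_{s→0} s·G(s) = 3·13 / 96 = 13/32.
e_ss = 6/K_v = 6/(13/32) = 192/13.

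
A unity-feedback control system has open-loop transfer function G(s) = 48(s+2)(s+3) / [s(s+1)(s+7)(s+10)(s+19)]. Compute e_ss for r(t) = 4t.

665/36

The open loop has one pole at the origin → type 1 system.
K_v = lim_{s→0} s·G(s) = 48·2·3 / (1·7·10·19) = 144/665.
e_ss = 4/K_v = 4/(144/665) = 665/36.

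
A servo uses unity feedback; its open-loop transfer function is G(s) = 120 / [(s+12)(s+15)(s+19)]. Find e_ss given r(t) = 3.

171/59

The open loop has no poles at the origin → type 0 system.
K_p = lim_{s→0} G(s) = 120 / (12·15·19) = 2/57.
e_ss = 3/(1 + K_p) = 3/(59/57) = 171/59.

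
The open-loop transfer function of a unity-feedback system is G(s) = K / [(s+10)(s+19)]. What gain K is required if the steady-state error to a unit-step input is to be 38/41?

15

System type = 0 (no poles at s=0).
K_p = lim_{s→0} G(s) = K / (10·19) = (1/190)·K.
e_ss = 1/(1 + K_p) = 38/41 ⇒ 1 + (1/190)·K = 41/38 ⇒ K = 15.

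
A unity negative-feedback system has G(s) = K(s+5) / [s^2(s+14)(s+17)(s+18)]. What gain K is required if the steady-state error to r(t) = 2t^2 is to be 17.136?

Two free integrators in G(s): this is a type 2 system.
K_a = lim_{s→0} s^2·G(s) = K·5 / (14·17·18) = (5/4284)·K.
e_ss = 4/K_a = 17.136 ⇒ K_a = 250/1071 ⇒ K = (250/1071)/(5/4284) = 200.

200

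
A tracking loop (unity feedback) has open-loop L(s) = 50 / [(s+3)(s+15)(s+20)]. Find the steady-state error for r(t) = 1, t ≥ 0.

No free integrators in L(s): this is a type 0 system.
K_p = lim_{s→0} L(s) = 50 / (3·15·20) = 1/18.
e_ss = 1/(1 + K_p) = 1/(19/18) = 18/19.

18/19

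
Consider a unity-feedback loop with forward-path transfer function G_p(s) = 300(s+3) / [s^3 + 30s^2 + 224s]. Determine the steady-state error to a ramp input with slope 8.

The denominator has no term below 224s — 1 pole at s=0, type 1.
K_v = lim_{s→0} s·G_p(s) = 300·3 / 224 = 225/56.
e_ss = 8/K_v = 8/(225/56) = 448/225.

448/225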